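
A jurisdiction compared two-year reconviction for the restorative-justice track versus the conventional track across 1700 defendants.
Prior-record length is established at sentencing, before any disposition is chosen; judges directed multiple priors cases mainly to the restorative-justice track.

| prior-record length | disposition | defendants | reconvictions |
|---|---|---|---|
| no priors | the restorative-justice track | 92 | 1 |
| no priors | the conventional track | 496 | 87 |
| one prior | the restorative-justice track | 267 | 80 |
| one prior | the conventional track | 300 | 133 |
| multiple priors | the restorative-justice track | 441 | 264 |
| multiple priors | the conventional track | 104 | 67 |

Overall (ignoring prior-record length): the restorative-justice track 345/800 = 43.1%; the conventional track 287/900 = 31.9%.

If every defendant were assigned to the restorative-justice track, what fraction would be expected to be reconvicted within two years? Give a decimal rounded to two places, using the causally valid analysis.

0.30

Within every prior-record length level the restorative-justice track has the lower rate, yet pooled the conventional track does — Simpson's reversal.
Prior-record length satisfies the back-door criterion: it is not a descendant of the disposition, and it blocks the spurious path from disposition to outcome. Adjusting for it (i.e., using the within-prior-record length rates) gives the causal effect.
Standardising the restorative-justice track to the population prior-record length mix: 0.346·1/92 + 0.334·80/267 + 0.321·264/441 = 0.296.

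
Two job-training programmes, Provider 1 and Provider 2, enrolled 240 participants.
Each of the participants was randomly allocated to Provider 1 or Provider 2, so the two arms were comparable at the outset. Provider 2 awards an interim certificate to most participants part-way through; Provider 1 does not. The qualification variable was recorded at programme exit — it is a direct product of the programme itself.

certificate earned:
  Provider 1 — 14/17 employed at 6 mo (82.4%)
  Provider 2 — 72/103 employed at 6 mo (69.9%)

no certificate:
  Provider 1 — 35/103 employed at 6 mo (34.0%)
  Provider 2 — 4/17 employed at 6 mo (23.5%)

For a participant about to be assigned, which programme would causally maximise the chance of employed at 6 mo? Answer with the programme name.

The stratified and pooled comparisons disagree (Provider 1 wins within each qualification attained during the programme; Provider 2 wins overall), so the answer turns on the causal role of qualification attained during the programme.
Qualification attained during the programme here is a post-treatment variable shaped by the programme; conditioning on it would introduce bias rather than remove it. The overall comparison is the causal one.
Pooled: Provider 1 40.8% vs Provider 2 63.3%; Provider 2 is higher overall.

Provider 2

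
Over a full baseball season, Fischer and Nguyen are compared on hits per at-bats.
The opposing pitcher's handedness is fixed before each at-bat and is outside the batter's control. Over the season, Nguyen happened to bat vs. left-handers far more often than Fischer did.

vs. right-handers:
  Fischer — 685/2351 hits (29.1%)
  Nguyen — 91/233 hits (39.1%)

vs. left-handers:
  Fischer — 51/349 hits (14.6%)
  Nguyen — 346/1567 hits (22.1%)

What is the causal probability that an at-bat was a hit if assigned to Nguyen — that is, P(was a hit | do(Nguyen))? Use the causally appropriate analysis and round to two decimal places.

0.32

Pitcher handedness is set before the player has any effect — it is not caused by the player — and it independently drives the outcome. That makes it a confounder, so the causal comparison is within pitcher handedness levels.
Standardising Nguyen to the population pitcher handedness mix: 0.574·91/233 + 0.426·346/1567 = 0.318.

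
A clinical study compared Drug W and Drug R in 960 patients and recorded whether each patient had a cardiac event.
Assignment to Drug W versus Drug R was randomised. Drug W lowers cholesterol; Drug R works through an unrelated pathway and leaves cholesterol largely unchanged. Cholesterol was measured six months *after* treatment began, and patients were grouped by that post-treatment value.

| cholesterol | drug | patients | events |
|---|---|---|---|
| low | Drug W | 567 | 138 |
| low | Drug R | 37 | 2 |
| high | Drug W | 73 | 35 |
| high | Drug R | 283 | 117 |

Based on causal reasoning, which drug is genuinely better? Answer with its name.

Drug W

Cholesterol here is a post-treatment variable shaped by the drug; conditioning on it would introduce bias rather than remove it. The overall comparison is the causal one.
Pooled: Drug W 27.0% vs Drug R 37.2%; Drug W is lower overall.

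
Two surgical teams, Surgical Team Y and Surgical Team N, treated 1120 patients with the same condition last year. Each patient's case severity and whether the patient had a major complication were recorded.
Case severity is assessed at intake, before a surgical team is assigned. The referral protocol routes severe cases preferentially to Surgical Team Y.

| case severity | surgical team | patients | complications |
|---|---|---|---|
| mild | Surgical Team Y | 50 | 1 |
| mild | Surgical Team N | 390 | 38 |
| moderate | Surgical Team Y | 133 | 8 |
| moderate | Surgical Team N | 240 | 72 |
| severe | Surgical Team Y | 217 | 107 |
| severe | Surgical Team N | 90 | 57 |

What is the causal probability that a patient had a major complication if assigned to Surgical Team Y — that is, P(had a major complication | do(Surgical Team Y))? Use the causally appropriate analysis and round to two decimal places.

The case severity-specific comparison favours Surgical Team Y throughout, but the pooled figures favour Surgical Team N. The question is whether to condition on case severity.
Case severity satisfies the back-door criterion: it is not a descendant of the surgical team, and it blocks the spurious path from surgical team to outcome. Adjusting for it (i.e., using the within-case severity rates) gives the causal effect.
Standardising Surgical Team Y to the population case severity mix: 0.393·1/50 + 0.333·8/133 + 0.274·107/217 = 0.163.

0.16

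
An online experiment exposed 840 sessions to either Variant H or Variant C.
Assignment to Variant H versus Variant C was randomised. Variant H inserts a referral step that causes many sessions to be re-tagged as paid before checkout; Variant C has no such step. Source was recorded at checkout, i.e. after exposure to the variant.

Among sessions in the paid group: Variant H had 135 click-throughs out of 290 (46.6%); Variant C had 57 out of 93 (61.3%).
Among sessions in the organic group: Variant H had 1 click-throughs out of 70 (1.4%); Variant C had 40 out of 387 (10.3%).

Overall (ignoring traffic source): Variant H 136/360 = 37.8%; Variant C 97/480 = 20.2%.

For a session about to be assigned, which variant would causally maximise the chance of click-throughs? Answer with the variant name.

Traffic source lies on the pathway variant → traffic source → outcome, so adjusting for it blocks the indirect effect. For the total causal effect of variant, use the unadjusted pooled rates.
Pooled: Variant H 37.8% vs Variant C 20.2%; Variant H is higher overall.

Variant H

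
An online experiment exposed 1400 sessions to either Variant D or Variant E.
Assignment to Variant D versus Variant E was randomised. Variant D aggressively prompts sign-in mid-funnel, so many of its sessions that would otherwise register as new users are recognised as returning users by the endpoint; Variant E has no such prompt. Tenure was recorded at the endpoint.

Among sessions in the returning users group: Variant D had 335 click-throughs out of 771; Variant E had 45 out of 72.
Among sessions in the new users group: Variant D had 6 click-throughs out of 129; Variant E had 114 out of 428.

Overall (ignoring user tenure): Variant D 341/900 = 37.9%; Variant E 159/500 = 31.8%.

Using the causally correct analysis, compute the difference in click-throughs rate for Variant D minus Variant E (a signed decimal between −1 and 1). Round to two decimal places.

The user tenure-specific comparison favours Variant E throughout, but the pooled figures favour Variant D. The question is whether to condition on user tenure.
User tenure is downstream of the variant. One should not condition on a consequence of treatment, so the overall rates are the right comparison.
The causal difference is the pooled difference: 0.379 − 0.318 = +0.061.

+0.06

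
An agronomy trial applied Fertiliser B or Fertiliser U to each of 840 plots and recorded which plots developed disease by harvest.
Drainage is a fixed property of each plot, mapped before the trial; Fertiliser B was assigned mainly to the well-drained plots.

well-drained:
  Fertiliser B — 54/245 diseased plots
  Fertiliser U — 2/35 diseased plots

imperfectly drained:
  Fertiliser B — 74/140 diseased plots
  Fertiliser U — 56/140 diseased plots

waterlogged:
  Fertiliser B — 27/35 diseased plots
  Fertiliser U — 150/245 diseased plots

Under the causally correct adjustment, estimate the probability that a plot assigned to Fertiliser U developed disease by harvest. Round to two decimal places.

Field drainage differs across fertilisers for reasons unrelated to any effect of the fertiliser itself, and it separately predicts the outcome — a classic confounder. We must compare within field drainage levels.
Standardising Fertiliser U to the population field drainage mix: 0.333·2/35 + 0.333·56/140 + 0.333·150/245 = 0.356.

0.36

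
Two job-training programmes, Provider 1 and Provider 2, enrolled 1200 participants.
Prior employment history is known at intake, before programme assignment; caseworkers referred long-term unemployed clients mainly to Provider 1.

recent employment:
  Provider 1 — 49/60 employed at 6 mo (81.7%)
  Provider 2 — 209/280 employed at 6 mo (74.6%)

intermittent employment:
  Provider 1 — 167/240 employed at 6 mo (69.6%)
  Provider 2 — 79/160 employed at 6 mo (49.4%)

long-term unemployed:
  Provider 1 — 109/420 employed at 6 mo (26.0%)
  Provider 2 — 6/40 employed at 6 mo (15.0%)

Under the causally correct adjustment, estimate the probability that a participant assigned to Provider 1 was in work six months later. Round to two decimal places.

Provider 1 is higher inside every prior employment history stratum but Provider 2 is higher in aggregate. Whether to stratify depends on how prior employment history relates to the programme.
Since prior employment history is a pre-existing factor (not a product of the programme) and it affects the outcome on its own, it is a confounder. The stratified rates, not the pooled rate, identify the causal effect.
Standardising Provider 1 to the population prior employment history mix: 0.283·49/60 + 0.333·167/240 + 0.383·109/420 = 0.563.

0.56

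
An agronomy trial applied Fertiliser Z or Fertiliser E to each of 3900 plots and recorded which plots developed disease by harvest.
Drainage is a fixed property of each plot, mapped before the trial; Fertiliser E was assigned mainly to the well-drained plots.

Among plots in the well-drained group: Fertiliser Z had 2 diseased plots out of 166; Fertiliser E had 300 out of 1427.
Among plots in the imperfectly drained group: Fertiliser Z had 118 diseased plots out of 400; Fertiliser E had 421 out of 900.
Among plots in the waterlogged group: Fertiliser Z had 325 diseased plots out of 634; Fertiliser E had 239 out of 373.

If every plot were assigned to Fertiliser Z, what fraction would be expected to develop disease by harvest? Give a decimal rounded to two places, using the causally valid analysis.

The imbalance in field drainage arose from how plots were allocated, not from anything the fertiliser did; and field drainage independently affects the outcome. The pooled gap is confounded — condition on field drainage.
Standardising Fertiliser Z to the population field drainage mix: 0.408·2/166 + 0.333·118/400 + 0.258·325/634 = 0.236.

0.24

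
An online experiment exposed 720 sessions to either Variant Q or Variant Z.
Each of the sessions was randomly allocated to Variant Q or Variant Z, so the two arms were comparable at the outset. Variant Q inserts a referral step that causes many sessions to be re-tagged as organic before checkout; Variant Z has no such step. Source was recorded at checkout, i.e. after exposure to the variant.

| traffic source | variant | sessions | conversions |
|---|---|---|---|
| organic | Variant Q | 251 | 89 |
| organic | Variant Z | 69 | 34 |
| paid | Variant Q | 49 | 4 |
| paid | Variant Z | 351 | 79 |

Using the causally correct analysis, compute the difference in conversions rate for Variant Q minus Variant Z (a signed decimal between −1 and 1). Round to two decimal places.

+0.04

Stratifying would compare variants among sessions the variants themselves sorted into traffic source groups — a form of selection on an intermediate. The unconditioned pooled rates give the total causal effect.
The causal difference is the pooled difference: 0.310 − 0.269 = +0.041.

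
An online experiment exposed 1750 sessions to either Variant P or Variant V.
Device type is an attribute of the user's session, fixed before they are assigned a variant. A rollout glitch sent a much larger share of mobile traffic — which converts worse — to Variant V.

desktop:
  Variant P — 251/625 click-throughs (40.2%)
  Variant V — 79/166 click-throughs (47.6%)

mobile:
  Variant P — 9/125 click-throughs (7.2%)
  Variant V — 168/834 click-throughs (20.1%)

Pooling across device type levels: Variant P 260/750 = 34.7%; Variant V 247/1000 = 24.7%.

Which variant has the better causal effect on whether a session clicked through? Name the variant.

Variant V

The device type-specific comparison favours Variant V throughout, but the pooled figures favour Variant P. The question is whether to condition on device type.
Here device type is a common cause — it drives both which variant a case falls under and the outcome. The crude comparison mixes populations; the stratum-specific rates are the causally relevant ones.
Within each level — desktop: 40.2% vs 47.6%; mobile: 7.2% vs 20.1% — Variant V is higher every time.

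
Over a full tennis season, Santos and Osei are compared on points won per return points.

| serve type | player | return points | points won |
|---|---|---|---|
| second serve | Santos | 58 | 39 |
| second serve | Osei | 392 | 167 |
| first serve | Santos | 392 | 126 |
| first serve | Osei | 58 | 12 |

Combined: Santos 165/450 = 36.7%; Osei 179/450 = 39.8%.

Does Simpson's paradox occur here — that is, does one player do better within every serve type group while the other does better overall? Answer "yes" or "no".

Within each serve type level (second serve 67.2% vs 42.6%; first serve 32.1% vs 20.7%), Santos has the higher rate every time. Pooled: 36.7% vs 39.8% — Osei has the higher rate overall. The two comparisons disagree.

yes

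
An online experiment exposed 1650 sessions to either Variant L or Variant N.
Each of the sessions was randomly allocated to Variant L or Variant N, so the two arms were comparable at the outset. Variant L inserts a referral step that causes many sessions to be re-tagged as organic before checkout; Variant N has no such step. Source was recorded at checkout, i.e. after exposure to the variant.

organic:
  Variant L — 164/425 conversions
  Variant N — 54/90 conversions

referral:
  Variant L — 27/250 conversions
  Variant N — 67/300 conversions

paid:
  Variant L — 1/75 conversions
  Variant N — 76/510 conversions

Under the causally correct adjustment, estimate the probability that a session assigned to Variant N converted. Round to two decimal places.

0.22

The traffic source-specific comparison favours Variant N throughout, but the pooled figures favour Variant L. The question is whether to condition on traffic source.
The distribution of traffic source is itself part of what the variant does — it is an intermediate outcome. Holding it fixed would remove that part of the effect; the total effect is the pooled difference.
So P(outcome | do(Variant N)) is just the pooled rate for Variant N: 197/900 = 0.219.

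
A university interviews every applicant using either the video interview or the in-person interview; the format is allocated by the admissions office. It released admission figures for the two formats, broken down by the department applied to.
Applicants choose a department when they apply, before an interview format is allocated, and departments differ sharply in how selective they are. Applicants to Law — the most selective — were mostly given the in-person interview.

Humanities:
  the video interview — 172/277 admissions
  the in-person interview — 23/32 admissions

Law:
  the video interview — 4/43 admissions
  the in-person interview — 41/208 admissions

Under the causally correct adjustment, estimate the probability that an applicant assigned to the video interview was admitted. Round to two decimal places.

The department-specific comparison favours the in-person interview throughout, but the pooled figures favour the video interview. The question is whether to condition on department.
Department is set before the interview format has any effect — it is not caused by the interview format — and it independently drives the outcome. That makes it a confounder, so the causal comparison is within department levels.
Standardising the video interview to the population department mix: 0.552·172/277 + 0.448·4/43 = 0.384.

0.38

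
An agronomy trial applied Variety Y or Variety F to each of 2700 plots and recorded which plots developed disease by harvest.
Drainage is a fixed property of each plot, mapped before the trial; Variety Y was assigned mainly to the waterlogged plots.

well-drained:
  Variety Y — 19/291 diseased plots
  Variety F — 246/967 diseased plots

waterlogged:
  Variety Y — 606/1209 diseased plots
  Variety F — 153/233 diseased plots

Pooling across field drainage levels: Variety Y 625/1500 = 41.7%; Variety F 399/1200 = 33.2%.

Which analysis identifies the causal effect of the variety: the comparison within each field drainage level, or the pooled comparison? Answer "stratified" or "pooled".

Here field drainage is a common cause — it drives both which variety a case falls under and the outcome. The crude comparison mixes populations; the stratum-specific rates are the causally relevant ones.
Within each level — well-drained: 6.5% vs 25.4%; waterlogged: 50.1% vs 65.7% — Variety Y is lower every time.

stratified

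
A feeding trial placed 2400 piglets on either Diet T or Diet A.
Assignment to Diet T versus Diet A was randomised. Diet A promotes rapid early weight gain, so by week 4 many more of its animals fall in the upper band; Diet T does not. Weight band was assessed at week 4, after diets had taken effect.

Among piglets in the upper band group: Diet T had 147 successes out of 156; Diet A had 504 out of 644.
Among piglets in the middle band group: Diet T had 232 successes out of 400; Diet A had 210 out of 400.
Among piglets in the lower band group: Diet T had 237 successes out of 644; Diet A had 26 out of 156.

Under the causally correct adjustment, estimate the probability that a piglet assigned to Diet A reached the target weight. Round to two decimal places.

The distribution of week-4 weight band is itself part of what the diet does — it is an intermediate outcome. Holding it fixed would remove that part of the effect; the total effect is the pooled difference.
So P(outcome | do(Diet A)) is just the pooled rate for Diet A: 740/1200 = 0.617.

0.62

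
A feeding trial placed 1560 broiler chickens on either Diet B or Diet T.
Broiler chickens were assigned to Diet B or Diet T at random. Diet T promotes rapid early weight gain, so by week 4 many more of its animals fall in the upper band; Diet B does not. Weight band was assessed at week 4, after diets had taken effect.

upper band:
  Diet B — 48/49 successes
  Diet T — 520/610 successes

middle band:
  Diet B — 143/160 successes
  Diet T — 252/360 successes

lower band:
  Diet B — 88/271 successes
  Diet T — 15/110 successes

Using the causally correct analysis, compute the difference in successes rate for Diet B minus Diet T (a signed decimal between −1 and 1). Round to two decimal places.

-0.15

Within every week-4 weight band level Diet B has the higher rate, yet pooled Diet T does — Simpson's reversal.
The distribution of week-4 weight band is itself part of what the diet does — it is an intermediate outcome. Holding it fixed would remove that part of the effect; the total effect is the pooled difference.
The causal difference is the pooled difference: 0.581 − 0.729 = -0.147.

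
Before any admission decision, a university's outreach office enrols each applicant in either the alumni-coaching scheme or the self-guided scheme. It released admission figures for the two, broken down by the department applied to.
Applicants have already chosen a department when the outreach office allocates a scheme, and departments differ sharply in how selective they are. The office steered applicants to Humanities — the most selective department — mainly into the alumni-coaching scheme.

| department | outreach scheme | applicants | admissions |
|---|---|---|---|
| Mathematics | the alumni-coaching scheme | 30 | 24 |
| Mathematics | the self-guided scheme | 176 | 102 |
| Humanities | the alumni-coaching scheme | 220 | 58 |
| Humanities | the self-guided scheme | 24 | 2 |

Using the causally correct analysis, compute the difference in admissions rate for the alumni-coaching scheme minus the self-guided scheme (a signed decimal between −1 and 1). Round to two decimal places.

+0.20

The imbalance in department arose from how applicants were allocated, not from anything the outreach scheme did; and department independently affects the outcome. The pooled gap is confounded — condition on department.
Adjusting over the population distribution of department: 0.458·(0.800−0.580) + 0.542·(0.264−0.083) = +0.199.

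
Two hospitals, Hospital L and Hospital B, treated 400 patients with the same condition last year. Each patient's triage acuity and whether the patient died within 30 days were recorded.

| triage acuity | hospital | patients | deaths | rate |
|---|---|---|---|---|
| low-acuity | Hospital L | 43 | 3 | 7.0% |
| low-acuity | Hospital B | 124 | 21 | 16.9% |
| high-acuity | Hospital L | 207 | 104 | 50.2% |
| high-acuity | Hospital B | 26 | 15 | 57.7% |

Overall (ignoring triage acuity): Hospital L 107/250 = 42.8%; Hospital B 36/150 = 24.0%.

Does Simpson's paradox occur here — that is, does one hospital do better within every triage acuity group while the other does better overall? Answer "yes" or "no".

Within each triage acuity level (low-acuity 7.0% vs 16.9%; high-acuity 50.2% vs 57.7%), Hospital L has the lower rate every time. Pooled: 42.8% vs 24.0% — Hospital B has the lower rate overall. The two comparisons disagree.

yes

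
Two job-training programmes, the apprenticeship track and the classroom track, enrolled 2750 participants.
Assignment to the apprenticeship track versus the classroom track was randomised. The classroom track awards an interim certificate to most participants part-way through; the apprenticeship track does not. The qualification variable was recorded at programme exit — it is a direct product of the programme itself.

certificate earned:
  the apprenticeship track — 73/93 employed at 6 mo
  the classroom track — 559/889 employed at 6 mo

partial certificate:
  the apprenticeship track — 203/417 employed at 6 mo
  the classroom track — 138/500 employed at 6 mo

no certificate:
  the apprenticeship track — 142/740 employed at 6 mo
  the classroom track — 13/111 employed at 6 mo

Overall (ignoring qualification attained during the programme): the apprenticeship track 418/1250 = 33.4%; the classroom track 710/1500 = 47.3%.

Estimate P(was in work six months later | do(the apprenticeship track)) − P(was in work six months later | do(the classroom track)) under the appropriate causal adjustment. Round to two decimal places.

-0.14

Qualification attained during the programme lies on the pathway programme → qualification attained during the programme → outcome, so adjusting for it blocks the indirect effect. For the total causal effect of programme, use the unadjusted pooled rates.
The causal difference is the pooled difference: 0.334 − 0.473 = -0.139.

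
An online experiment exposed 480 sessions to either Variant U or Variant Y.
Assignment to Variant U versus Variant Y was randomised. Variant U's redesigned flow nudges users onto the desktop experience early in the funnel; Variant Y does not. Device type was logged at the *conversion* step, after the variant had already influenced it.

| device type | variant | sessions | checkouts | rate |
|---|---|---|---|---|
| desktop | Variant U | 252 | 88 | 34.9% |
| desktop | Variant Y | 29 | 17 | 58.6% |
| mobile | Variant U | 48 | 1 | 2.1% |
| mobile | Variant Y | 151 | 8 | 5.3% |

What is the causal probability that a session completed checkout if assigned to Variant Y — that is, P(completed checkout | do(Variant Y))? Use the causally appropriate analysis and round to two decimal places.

0.14

Device type here is a post-treatment variable shaped by the variant; conditioning on it would introduce bias rather than remove it. The overall comparison is the causal one.
So P(outcome | do(Variant Y)) is just the pooled rate for Variant Y: 25/180 = 0.139.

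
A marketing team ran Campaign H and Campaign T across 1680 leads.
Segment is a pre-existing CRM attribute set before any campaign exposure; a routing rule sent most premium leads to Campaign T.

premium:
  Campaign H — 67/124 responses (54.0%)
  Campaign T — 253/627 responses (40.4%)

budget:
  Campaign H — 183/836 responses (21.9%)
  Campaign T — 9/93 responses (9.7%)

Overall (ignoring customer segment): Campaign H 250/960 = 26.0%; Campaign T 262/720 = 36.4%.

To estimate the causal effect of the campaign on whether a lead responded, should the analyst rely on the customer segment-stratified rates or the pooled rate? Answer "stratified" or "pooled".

stratified

The customer segment-specific comparison favours Campaign H throughout, but the pooled figures favour Campaign T. The question is whether to condition on customer segment.
Customer segment differs across campaigns for reasons unrelated to any effect of the campaign itself, and it separately predicts the outcome — a classic confounder. We must compare within customer segment levels.
Within each level — premium: 54.0% vs 40.4%; budget: 21.9% vs 9.7% — Campaign H is higher every time.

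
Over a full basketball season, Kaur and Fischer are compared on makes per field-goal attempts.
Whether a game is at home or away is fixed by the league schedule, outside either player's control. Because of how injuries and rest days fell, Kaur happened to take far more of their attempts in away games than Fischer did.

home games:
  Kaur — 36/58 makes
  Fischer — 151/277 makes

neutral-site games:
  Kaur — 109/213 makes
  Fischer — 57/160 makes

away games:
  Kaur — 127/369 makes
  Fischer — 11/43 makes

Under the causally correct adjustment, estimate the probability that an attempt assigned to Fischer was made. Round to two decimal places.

0.38

Within every game venue level Kaur has the higher rate, yet pooled Fischer does — Simpson's reversal.
Here game venue is a common cause — it drives both which player a case falls under and the outcome. The crude comparison mixes populations; the stratum-specific rates are the causally relevant ones.
Standardising Fischer to the population game venue mix: 0.299·151/277 + 0.333·57/160 + 0.368·11/43 = 0.376.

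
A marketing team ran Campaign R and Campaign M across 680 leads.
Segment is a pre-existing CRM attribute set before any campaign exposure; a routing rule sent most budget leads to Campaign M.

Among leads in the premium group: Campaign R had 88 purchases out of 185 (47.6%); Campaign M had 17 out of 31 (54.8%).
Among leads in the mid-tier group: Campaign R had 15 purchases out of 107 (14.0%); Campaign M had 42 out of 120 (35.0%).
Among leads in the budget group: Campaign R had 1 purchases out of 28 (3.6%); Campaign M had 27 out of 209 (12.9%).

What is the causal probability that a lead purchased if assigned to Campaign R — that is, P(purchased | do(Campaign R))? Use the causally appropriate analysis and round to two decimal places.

Within every customer segment level Campaign M has the higher rate, yet pooled Campaign R does — Simpson's reversal.
Here customer segment is a common cause — it drives both which campaign a case falls under and the outcome. The crude comparison mixes populations; the stratum-specific rates are the causally relevant ones.
Standardising Campaign R to the population customer segment mix: 0.318·88/185 + 0.334·15/107 + 0.349·1/28 = 0.210.

0.21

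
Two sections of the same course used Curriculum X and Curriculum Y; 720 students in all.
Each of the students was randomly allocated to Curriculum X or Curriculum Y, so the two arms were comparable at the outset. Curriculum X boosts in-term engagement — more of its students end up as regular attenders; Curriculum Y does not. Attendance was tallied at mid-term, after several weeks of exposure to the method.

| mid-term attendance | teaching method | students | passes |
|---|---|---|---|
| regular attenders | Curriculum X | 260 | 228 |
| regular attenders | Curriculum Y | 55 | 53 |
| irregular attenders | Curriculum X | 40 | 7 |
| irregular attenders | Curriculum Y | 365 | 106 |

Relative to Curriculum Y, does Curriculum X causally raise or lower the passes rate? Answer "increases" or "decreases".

The mid-term attendance-specific comparison favours Curriculum Y throughout, but the pooled figures favour Curriculum X. The question is whether to condition on mid-term attendance.
Mid-term attendance here is a post-treatment variable shaped by the teaching method; conditioning on it would introduce bias rather than remove it. The overall comparison is the causal one.
Pooled: Curriculum X 78.3% vs Curriculum Y 37.9%; Curriculum X is higher overall.

increases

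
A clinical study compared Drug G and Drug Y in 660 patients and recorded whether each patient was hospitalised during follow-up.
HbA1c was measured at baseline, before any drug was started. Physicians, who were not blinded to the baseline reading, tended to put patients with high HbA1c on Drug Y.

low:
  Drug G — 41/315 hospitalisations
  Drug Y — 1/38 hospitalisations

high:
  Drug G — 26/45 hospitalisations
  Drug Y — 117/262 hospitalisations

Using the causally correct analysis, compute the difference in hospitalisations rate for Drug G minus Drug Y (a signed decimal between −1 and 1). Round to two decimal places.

HbA1c is set before the drug has any effect — it is not caused by the drug — and it independently drives the outcome. That makes it a confounder, so the causal comparison is within HbA1c levels.
Adjusting over the population distribution of HbA1c: 0.535·(0.130−0.026) + 0.465·(0.578−0.447) = +0.117.

+0.12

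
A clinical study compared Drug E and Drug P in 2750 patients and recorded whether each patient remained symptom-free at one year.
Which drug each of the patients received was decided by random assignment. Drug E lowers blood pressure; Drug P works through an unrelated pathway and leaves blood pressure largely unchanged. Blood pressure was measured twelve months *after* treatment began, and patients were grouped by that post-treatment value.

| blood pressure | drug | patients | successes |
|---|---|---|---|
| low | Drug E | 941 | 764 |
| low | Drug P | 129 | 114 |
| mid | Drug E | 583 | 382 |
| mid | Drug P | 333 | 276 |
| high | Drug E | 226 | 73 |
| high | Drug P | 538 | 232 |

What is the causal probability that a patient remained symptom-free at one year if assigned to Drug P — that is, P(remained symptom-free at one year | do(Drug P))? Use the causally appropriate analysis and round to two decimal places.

The stratified and pooled comparisons disagree (Drug P wins within each blood pressure; Drug E wins overall), so the answer turns on the causal role of blood pressure.
Blood pressure is downstream of the drug. One should not condition on a consequence of treatment, so the overall rates are the right comparison.
So P(outcome | do(Drug P)) is just the pooled rate for Drug P: 622/1000 = 0.622.

0.62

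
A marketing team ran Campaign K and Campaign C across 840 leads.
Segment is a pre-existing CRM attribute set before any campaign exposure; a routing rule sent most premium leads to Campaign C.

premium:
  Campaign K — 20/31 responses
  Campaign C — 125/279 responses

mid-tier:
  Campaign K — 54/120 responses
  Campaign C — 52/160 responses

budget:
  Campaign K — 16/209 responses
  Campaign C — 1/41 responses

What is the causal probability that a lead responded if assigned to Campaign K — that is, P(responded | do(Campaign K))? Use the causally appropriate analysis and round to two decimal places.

0.41

Customer segment differs across campaigns for reasons unrelated to any effect of the campaign itself, and it separately predicts the outcome — a classic confounder. We must compare within customer segment levels.
Standardising Campaign K to the population customer segment mix: 0.369·20/31 + 0.333·54/120 + 0.298·16/209 = 0.411.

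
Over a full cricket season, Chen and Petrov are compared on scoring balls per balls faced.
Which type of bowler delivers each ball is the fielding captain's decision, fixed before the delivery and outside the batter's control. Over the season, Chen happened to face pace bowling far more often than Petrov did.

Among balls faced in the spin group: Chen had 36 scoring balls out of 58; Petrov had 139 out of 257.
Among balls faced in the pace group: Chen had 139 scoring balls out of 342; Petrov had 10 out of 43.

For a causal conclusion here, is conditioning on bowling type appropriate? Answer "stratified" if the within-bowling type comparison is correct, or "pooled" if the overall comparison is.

stratified

Bowling type satisfies the back-door criterion: it is not a descendant of the player, and it blocks the spurious path from player to outcome. Adjusting for it (i.e., using the within-bowling type rates) gives the causal effect.
Within each level — spin: 62.1% vs 54.1%; pace: 40.6% vs 23.3% — Chen is higher every time.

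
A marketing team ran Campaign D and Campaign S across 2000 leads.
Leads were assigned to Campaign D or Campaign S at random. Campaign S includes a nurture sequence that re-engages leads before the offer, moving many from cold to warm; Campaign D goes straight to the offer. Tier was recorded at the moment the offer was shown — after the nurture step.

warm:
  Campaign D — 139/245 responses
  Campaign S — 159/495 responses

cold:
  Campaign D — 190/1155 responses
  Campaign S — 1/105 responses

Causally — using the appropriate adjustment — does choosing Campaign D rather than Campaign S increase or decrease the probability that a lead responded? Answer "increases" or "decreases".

decreases

Engagement tier lies on the pathway campaign → engagement tier → outcome, so adjusting for it blocks the indirect effect. For the total causal effect of campaign, use the unadjusted pooled rates.
Pooled: Campaign D 23.5% vs Campaign S 26.7%; Campaign S is higher overall.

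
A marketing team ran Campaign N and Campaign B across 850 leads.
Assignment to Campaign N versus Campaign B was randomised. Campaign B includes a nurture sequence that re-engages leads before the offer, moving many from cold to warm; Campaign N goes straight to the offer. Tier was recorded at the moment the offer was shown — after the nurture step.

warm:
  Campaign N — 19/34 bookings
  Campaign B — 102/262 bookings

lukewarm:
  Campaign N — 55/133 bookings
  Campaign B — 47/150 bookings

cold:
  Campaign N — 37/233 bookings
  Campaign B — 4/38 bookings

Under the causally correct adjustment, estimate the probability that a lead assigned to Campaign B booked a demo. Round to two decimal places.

0.34

Engagement tier here is a post-treatment variable shaped by the campaign; conditioning on it would introduce bias rather than remove it. The overall comparison is the causal one.
So P(outcome | do(Campaign B)) is just the pooled rate for Campaign B: 153/450 = 0.340.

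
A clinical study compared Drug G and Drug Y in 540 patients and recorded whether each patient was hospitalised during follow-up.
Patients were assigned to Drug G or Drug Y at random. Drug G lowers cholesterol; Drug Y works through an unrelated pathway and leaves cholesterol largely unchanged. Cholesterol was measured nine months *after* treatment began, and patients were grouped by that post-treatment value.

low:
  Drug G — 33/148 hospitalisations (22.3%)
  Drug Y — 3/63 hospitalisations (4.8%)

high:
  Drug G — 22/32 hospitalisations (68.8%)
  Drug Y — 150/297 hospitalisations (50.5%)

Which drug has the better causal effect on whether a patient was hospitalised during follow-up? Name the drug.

The distribution of cholesterol is itself part of what the drug does — it is an intermediate outcome. Holding it fixed would remove that part of the effect; the total effect is the pooled difference.
Pooled: Drug G 30.6% vs Drug Y 42.5%; Drug G is lower overall.

Drug G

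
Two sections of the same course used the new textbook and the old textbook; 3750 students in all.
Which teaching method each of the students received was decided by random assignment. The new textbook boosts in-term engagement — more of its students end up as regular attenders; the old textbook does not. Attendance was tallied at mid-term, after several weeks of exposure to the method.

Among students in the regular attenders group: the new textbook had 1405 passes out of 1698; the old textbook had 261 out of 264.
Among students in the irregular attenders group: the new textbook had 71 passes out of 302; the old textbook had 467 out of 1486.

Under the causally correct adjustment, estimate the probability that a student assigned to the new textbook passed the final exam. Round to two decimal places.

0.74

the old textbook is higher inside every mid-term attendance stratum but the new textbook is higher in aggregate. Whether to stratify depends on how mid-term attendance relates to the teaching method.
Mid-term attendance is recorded after the teaching method and is itself shifted by it — it sits on the causal path from teaching method to outcome. Conditioning on a mediator would strip out part of the effect we want; the pooled comparison gives the total causal effect.
So P(outcome | do(the new textbook)) is just the pooled rate for the new textbook: 1476/2000 = 0.738.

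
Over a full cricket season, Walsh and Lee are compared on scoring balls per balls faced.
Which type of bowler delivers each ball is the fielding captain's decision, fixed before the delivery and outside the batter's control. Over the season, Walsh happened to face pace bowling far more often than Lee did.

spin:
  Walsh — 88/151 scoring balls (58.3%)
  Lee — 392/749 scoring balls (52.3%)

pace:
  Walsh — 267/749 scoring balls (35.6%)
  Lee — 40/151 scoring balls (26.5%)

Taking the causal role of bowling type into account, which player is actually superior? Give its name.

Walsh

The bowling type-specific comparison favours Walsh throughout, but the pooled figures favour Lee. The question is whether to condition on bowling type.
Nothing the player does changes bowling type; the imbalance is an allocation artefact. With bowling type also predicting the outcome, the pooled figure is confounded, and the within-stratum comparison is the causal one.
Within each level — spin: 58.3% vs 52.3%; pace: 35.6% vs 26.5% — Walsh is higher every time.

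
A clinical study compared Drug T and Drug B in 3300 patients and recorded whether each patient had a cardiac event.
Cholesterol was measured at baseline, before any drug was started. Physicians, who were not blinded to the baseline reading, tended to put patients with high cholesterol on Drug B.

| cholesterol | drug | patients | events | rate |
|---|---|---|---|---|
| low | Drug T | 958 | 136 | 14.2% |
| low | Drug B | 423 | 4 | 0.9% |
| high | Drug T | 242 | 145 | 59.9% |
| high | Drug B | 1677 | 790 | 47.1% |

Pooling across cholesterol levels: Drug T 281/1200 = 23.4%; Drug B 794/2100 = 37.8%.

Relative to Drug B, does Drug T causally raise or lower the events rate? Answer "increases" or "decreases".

increases

Nothing the drug does changes cholesterol; the imbalance is an allocation artefact. With cholesterol also predicting the outcome, the pooled figure is confounded, and the within-stratum comparison is the causal one.
Within each level — low: 14.2% vs 0.9%; high: 59.9% vs 47.1% — Drug B is lower every time.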